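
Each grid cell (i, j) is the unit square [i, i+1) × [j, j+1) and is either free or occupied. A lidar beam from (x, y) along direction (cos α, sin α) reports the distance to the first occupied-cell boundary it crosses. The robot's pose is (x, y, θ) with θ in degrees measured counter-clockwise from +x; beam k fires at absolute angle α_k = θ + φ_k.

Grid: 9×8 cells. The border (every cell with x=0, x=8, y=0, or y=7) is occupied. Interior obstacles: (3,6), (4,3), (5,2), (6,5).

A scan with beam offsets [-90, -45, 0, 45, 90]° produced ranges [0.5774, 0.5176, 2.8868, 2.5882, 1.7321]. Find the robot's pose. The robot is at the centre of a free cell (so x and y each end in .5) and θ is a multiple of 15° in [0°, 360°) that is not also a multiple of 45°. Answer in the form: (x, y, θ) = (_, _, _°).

(x, y, θ) = (5.5, 3.5, 330°)

Enumerate (i+0.5, j+0.5, θ) over the 38 free cells and 16 admissible headings. For each, cast all 5 beams and compare to the given ranges.
  (1.5, 6.5, 210°): beam 3 = 0.5774 ≠ 2.8868 ✗
  (6.5, 2.5, 210°): beam 1 = 5.0000 ≠ 0.5774 ✗
  (5.5, 3.5, 15°): beam 1 = 0.5176 ≠ 0.5774 ✗
  …
  (5.5, 3.5, 330°): r_1=0.5774, r_2=0.5176, r_3=2.8868, r_4=2.5882, r_5=1.7321 — all match ✓
No second candidate reproduces the full scan.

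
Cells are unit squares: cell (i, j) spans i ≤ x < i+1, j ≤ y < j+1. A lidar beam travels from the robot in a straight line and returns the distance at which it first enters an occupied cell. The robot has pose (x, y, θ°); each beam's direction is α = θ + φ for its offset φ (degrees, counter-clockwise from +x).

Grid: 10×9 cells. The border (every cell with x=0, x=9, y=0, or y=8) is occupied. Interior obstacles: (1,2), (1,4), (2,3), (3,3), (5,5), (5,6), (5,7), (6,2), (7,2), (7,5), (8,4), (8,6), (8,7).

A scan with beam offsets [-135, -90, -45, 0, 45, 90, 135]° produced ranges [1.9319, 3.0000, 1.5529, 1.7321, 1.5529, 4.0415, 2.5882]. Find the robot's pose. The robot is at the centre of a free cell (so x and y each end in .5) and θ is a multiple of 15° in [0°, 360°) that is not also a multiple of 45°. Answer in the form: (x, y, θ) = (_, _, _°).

Enumerate (i+0.5, j+0.5, θ) over the 43 free cells and 16 admissible headings. For each, cast all 7 beams and compare to the given ranges.
  (3.5, 7.5, 120°): beam 1 = 1.5529 ≠ 1.9319 ✗
  (3.5, 7.5, 60°): beam 1 = 6.7293 ≠ 1.9319 ✗
  (1.5, 5.5, 60°): beam 1 = 0.5176 ≠ 1.9319 ✗
  …
  (4.5, 2.5, 300°): r_1=1.9319, r_2=3.0000, r_3=1.5529, r_4=1.7321, r_5=1.5529, r_6=4.0415, r_7=2.5882 — all match ✓
Unique over the lattice → pose = (4.5, 2.5, 300°).

(x, y, θ) = (4.5, 2.5, 300°)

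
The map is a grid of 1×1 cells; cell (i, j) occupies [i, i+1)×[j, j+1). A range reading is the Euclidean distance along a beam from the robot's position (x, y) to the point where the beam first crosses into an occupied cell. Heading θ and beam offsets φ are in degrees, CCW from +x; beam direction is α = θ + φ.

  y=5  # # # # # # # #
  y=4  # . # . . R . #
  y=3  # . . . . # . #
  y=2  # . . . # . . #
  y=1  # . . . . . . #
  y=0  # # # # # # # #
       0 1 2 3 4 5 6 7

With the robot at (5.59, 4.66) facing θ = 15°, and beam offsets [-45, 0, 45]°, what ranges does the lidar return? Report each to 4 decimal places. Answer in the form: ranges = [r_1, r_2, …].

beam 1: φ=-45°, α=330°
  cosα=0.8660 sinα=-0.5000 | (5,4) | tMaxX 0.4734 tMaxY 1.3200 | tΔX 1.1547 tΔY 2.0000
    t=0.4734 [x] (6,4)
    t=1.3200 [y] (6,3)
    t=1.6281 [x] (7,3) — stop
  → r_1 = 1.6281
beam 2: φ=0°, α=15°
  cosα=0.9659 sinα=0.2588 | (5,4) | tMaxX 0.4245 tMaxY 1.3137 | tΔX 1.0353 tΔY 3.8637
    t=0.4245 [x] (6,4)
    t=1.3137 [y] (6,5) — stop
  → r_2 = 1.3137
beam 3: φ=45°, α=60°
  cosα=0.5000 sinα=0.8660 | (5,4) | tMaxX 0.8200 tMaxY 0.3926 | tΔX 2.0000 tΔY 1.1547
    t=0.3926 [y] (5,5) — stop
  → r_3 = 0.3926

ranges = [1.6281, 1.3137, 0.3926]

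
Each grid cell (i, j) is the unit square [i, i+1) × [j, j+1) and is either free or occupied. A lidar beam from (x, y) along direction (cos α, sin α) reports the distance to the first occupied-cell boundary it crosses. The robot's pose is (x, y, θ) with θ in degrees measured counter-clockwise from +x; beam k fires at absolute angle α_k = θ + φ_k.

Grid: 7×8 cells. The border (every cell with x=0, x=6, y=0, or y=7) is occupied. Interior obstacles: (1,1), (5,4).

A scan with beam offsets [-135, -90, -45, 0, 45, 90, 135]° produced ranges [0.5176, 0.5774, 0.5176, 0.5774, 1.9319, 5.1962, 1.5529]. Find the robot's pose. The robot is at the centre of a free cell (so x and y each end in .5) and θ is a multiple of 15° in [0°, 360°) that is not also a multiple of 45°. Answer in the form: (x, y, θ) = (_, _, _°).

(x, y, θ) = (5.5, 6.5, 120°)

The pose lattice has 28·16 = 448 candidates. Test each by forward raycasting.
  (3.5, 3.5, 330°): beam 1 = 2.5882 ≠ 0.5176 ✗
  (4.5, 5.5, 60°): beam 1 = 4.6587 ≠ 0.5176 ✗
  (4.5, 6.5, 120°): beam 1 = 1.5529 ≠ 0.5176 ✗
  (4.5, 3.5, 150°): beam 1 = 1.5529 ≠ 0.5176 ✗
  (4.5, 2.5, 120°): beam 1 = 1.5529 ≠ 0.5176 ✗
  …
  (5.5, 6.5, 120°): r_1=0.5176, r_2=0.5774, r_3=0.5176, r_4=0.5774, r_5=1.9319, r_6=5.1962, r_7=1.5529 — all match ✓
No second candidate reproduces the full scan.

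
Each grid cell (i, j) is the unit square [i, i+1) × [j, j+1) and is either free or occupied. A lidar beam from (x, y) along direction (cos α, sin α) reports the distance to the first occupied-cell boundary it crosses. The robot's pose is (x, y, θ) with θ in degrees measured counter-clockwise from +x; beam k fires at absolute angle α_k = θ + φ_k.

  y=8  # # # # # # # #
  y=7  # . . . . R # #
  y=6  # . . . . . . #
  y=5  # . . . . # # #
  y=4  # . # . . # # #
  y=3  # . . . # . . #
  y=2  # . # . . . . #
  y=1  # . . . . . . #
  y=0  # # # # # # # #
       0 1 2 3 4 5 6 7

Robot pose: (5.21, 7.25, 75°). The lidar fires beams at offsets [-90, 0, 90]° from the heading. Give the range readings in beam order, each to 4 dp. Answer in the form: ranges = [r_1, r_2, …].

beam 1: φ=-90°, α=345°
  cosα=0.9659 sinα=-0.2588 | (5,7) | tMaxX 0.8179 tMaxY 0.9659 | tΔX 1.0353 tΔY 3.8637
    t=0.8179 [x] (6,7) — stop
  → r_1 = 0.8179
beam 2: φ=0°, α=75°
  cosα=0.2588 sinα=0.9659 | (5,7) | tMaxX 3.0523 tMaxY 0.7765 | tΔX 3.8637 tΔY 1.0353
    t=0.7765 [y] (5,8) — stop
  → r_2 = 0.7765
beam 3: φ=90°, α=165°
  cosα=-0.9659 sinα=0.2588 | (5,7) | tMaxX 0.2174 tMaxY 2.8978 | tΔX 1.0353 tΔY 3.8637
    t=0.2174 [x] (4,7)
    t=1.2527 [x] (3,7)
    t=2.2880 [x] (2,7)
    t=2.8978 [y] (2,8) — stop
  → r_3 = 2.8978

ranges = [0.8179, 0.7765, 2.8978]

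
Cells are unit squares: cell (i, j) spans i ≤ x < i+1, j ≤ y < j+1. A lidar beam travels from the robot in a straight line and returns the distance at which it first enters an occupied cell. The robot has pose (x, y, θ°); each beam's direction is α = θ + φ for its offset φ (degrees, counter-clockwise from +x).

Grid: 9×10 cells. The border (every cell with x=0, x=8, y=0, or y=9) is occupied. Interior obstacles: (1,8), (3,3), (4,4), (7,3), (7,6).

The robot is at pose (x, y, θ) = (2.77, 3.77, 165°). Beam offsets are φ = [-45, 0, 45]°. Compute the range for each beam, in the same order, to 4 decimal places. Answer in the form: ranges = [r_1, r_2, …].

beam 1: φ=-45°, α=120°
  cosα=-0.5000 sinα=0.8660 | (2,3) | tMaxX 1.5400 tMaxY 0.2656 | tΔX 2.0000 tΔY 1.1547
    t=0.2656 [y] (2,4)
    t=1.4203 [y] (2,5)
    t=1.5400 [x] (1,5)
    t=2.5750 [y] (1,6)
    t=3.5400 [x] (0,6) — stop
  → r_1 = 3.5400
beam 2: φ=0°, α=165°
  cosα=-0.9659 sinα=0.2588 | (2,3) | tMaxX 0.7972 tMaxY 0.8887 | tΔX 1.0353 tΔY 3.8637
    t=0.7972 [x] (1,3)
    t=0.8887 [y] (1,4)
    t=1.8324 [x] (0,4) — stop
  → r_2 = 1.8324
beam 3: φ=45°, α=210°
  cosα=-0.8660 sinα=-0.5000 | (2,3) | tMaxX 0.8891 tMaxY 1.5400 | tΔX 1.1547 tΔY 2.0000
    t=0.8891 [x] (1,3)
    t=1.5400 [y] (1,2)
    t=2.0438 [x] (0,2) — stop
  → r_3 = 2.0438

ranges = [3.5400, 1.8324, 2.0438]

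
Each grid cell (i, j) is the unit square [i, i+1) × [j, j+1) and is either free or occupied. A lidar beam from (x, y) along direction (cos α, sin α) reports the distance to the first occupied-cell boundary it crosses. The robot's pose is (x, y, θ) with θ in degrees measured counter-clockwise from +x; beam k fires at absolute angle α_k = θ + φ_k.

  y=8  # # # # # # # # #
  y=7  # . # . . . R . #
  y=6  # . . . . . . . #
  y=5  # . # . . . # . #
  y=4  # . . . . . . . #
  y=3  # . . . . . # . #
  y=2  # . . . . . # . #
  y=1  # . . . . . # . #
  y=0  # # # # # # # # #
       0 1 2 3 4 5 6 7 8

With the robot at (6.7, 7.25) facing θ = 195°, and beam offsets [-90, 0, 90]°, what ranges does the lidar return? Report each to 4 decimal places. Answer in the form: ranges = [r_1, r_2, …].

ranges = [0.7765, 4.8296, 5.0228]

beam 1: φ=-90°, α=105°
  dir = (cos 105°, sin 105°) = (-0.2588, 0.9659); from cell (6,7)
  next x-line at t=2.7046, next y-line at t=0.7765; Δt_x=3.8637, Δt_y=1.0353
    y: enter (6,8) at t=0.7765 ← occupied
  → r_1 = 0.7765
beam 2: φ=0°, α=195°
  dir = (cos 195°, sin 195°) = (-0.9659, -0.2588); from cell (6,7)
  next x-line at t=0.7247, next y-line at t=0.9659; Δt_x=1.0353, Δt_y=3.8637
    x: enter (5,7) at t=0.7247
    y: enter (5,6) at t=0.9659
    x: enter (4,6) at t=1.7600
    x: enter (3,6) at t=2.7952
    x: enter (2,6) at t=3.8305
    y: enter (2,5) at t=4.8296 ← occupied
  → r_2 = 4.8296
beam 3: φ=90°, α=285°
  dir = (cos 285°, sin 285°) = (0.2588, -0.9659); from cell (6,7)
  next x-line at t=1.1591, next y-line at t=0.2588; Δt_x=3.8637, Δt_y=1.0353
    y: enter (6,6) at t=0.2588
    x: enter (7,6) at t=1.1591
    y: enter (7,5) at t=1.2941
    y: enter (7,4) at t=2.3294
    y: enter (7,3) at t=3.3646
    y: enter (7,2) at t=4.3999
    x: enter (8,2) at t=5.0228 ← occupied
  → r_3 = 5.0228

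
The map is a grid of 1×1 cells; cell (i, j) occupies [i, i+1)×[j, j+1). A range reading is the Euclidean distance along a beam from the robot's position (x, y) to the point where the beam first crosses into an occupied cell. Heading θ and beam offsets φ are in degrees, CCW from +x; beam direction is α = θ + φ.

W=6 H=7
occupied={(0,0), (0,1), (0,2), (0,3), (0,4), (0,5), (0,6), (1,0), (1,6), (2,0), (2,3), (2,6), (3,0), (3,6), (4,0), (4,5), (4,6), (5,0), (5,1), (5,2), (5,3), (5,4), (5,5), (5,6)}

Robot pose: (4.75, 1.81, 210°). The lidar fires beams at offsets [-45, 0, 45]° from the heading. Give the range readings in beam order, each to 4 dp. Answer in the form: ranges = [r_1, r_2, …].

beam 1: φ=-45°, α=165°
  cosα=-0.9659 sinα=0.2588 | (4,1) | tMaxX 0.7765 tMaxY 0.7341 | tΔX 1.0353 tΔY 3.8637
    t=0.7341 [y] (4,2)
    t=0.7765 [x] (3,2)
    t=1.8117 [x] (2,2)
    t=2.8470 [x] (1,2)
    t=3.8823 [x] (0,2) — stop
  → r_1 = 3.8823
beam 2: φ=0°, α=210°
  cosα=-0.8660 sinα=-0.5000 | (4,1) | tMaxX 0.8660 tMaxY 1.6200 | tΔX 1.1547 tΔY 2.0000
    t=0.8660 [x] (3,1)
    t=1.6200 [y] (3,0) — stop
  → r_2 = 1.6200
beam 3: φ=45°, α=255°
  cosα=-0.2588 sinα=-0.9659 | (4,1) | tMaxX 2.8978 tMaxY 0.8386 | tΔX 3.8637 tΔY 1.0353
    t=0.8386 [y] (4,0) — stop
  → r_3 = 0.8386

ranges = [3.8823, 1.6200, 0.8386]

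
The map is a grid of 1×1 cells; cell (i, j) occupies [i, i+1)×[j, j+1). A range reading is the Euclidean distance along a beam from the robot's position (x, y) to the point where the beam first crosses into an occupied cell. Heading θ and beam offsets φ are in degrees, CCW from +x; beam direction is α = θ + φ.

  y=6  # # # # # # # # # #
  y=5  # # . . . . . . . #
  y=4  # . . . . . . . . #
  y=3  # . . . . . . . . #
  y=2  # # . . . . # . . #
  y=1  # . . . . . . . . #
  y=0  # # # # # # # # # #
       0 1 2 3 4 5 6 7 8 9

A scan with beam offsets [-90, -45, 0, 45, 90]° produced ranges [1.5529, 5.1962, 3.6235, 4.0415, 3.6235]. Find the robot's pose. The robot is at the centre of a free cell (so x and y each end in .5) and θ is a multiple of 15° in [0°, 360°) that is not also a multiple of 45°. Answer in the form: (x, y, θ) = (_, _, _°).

(x, y, θ) = (4.5, 2.5, 75°)

The pose lattice has 37·16 = 592 candidates. Test each by forward raycasting.
  (8.5, 1.5, 120°): beam 1 = 0.5774 ≠ 1.5529 ✗
  (4.5, 5.5, 330°): beam 1 = 5.1962 ≠ 1.5529 ✗
  (3.5, 3.5, 345°): beam 1 = 2.5882 ≠ 1.5529 ✗
  (5.5, 2.5, 300°): beam 1 = 3.0000 ≠ 1.5529 ✗
  …
  (4.5, 2.5, 75°): r_1=1.5529, r_2=5.1962, r_3=3.6235, r_4=4.0415, r_5=3.6235 — all match ✓
No second candidate reproduces the full scan.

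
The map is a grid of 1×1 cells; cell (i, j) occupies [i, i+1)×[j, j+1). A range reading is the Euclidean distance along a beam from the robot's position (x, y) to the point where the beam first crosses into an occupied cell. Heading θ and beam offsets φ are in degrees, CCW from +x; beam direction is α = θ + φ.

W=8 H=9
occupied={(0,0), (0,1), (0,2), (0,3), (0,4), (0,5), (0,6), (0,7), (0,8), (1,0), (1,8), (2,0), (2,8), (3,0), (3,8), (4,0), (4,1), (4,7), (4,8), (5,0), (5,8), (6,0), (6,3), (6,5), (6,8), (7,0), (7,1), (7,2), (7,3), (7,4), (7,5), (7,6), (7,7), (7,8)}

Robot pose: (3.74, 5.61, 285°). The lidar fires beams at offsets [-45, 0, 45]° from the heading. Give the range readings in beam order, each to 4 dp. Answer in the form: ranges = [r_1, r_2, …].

ranges = [5.3232, 3.7373, 3.2200]

beam 1: φ=-45°, α=240°
  dir = (cos 240°, sin 240°) = (-0.5000, -0.8660); from cell (3,5)
  next x-line at t=1.4800, next y-line at t=0.7044; Δt_x=2.0000, Δt_y=1.1547
    y: enter (3,4) at t=0.7044
    x: enter (2,4) at t=1.4800
    y: enter (2,3) at t=1.8591
    y: enter (2,2) at t=3.0138
    x: enter (1,2) at t=3.4800
    y: enter (1,1) at t=4.1685
    y: enter (1,0) at t=5.3232 ← occupied
  → r_1 = 5.3232
beam 2: φ=0°, α=285°
  dir = (cos 285°, sin 285°) = (0.2588, -0.9659); from cell (3,5)
  next x-line at t=1.0046, next y-line at t=0.6315; Δt_x=3.8637, Δt_y=1.0353
    y: enter (3,4) at t=0.6315
    x: enter (4,4) at t=1.0046
    y: enter (4,3) at t=1.6668
    y: enter (4,2) at t=2.7021
    y: enter (4,1) at t=3.7373 ← occupied
  → r_2 = 3.7373
beam 3: φ=45°, α=330°
  dir = (cos 330°, sin 330°) = (0.8660, -0.5000); from cell (3,5)
  next x-line at t=0.3002, next y-line at t=1.2200; Δt_x=1.1547, Δt_y=2.0000
    x: enter (4,5) at t=0.3002
    y: enter (4,4) at t=1.2200
    x: enter (5,4) at t=1.4549
    x: enter (6,4) at t=2.6096
    y: enter (6,3) at t=3.2200 ← occupied
  → r_3 = 3.2200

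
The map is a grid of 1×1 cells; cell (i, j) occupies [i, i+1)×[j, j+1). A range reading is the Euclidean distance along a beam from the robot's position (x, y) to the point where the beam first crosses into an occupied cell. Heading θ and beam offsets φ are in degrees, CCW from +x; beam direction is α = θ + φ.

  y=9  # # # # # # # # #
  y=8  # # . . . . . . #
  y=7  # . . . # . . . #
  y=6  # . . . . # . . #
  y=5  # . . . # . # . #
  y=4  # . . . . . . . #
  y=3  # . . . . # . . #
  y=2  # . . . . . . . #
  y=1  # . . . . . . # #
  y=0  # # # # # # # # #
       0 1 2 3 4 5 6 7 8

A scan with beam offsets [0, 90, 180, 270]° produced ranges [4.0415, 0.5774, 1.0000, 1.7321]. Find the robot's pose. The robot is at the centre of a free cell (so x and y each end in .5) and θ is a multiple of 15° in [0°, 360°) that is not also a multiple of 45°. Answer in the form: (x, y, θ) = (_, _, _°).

(x, y, θ) = (4.5, 1.5, 150°)

The pose lattice has 49·16 = 784 candidates. Test each by forward raycasting.
  (1.5, 5.5, 345°): beam 1 = 6.7293 ≠ 4.0415 ✗
  (2.5, 5.5, 240°): beam 1 = 3.0000 ≠ 4.0415 ✗
  (2.5, 1.5, 330°): beam 1 = 1.0000 ≠ 4.0415 ✗
  …
  (4.5, 1.5, 150°): r_1=4.0415, r_2=0.5774, r_3=1.0000, r_4=1.7321 — all match ✓
Unique over the lattice → pose = (4.5, 1.5, 150°).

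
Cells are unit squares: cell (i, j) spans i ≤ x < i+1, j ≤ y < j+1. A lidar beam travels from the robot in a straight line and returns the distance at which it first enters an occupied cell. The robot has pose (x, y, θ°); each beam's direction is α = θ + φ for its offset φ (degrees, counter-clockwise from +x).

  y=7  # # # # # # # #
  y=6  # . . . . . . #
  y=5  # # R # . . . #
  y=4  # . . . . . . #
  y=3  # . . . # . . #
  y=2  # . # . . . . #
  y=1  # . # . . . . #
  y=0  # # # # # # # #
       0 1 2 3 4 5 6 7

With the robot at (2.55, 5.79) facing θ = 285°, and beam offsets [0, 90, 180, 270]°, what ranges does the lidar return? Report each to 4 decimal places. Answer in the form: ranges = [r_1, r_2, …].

ranges = [4.9590, 0.4659, 1.2527, 0.5694]

beam 1: φ=0°, α=285°
  cosα=0.2588 sinα=-0.9659 | (2,5) | tMaxX 1.7387 tMaxY 0.8179 | tΔX 3.8637 tΔY 1.0353
    t=0.8179 [y] (2,4)
    t=1.7387 [x] (3,4)
    t=1.8531 [y] (3,3)
    t=2.8884 [y] (3,2)
    t=3.9237 [y] (3,1)
    t=4.9590 [y] (3,0) — stop
  → r_1 = 4.9590
beam 2: φ=90°, α=15°
  cosα=0.9659 sinα=0.2588 | (2,5) | tMaxX 0.4659 tMaxY 0.8114 | tΔX 1.0353 tΔY 3.8637
    t=0.4659 [x] (3,5) — stop
  → r_2 = 0.4659
beam 3: φ=180°, α=105°
  cosα=-0.2588 sinα=0.9659 | (2,5) | tMaxX 2.1250 tMaxY 0.2174 | tΔX 3.8637 tΔY 1.0353
    t=0.2174 [y] (2,6)
    t=1.2527 [y] (2,7) — stop
  → r_3 = 1.2527
beam 4: φ=270°, α=195°
  cosα=-0.9659 sinα=-0.2588 | (2,5) | tMaxX 0.5694 tMaxY 3.0523 | tΔX 1.0353 tΔY 3.8637
    t=0.5694 [x] (1,5) — stop
  → r_4 = 0.5694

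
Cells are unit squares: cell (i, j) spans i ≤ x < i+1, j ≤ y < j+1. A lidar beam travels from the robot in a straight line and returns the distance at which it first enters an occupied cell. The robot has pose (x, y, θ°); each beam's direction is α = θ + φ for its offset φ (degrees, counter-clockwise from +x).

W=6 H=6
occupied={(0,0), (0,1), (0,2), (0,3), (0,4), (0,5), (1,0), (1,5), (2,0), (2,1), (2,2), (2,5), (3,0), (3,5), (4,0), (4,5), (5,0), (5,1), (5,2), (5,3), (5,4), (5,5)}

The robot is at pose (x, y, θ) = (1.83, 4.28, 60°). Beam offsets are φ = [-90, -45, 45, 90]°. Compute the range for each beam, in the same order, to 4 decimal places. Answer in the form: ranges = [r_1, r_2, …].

beam 1: φ=-90°, α=330°
  d=(0.8660,-0.5000)  start (1,4)  tX=0.1963 tY=0.5600  stride 1/|dx|=1.1547 1/|dy|=2.0000
    cross x-line → (2,4), t=0.1963
    cross y-line → (2,3), t=0.5600
    cross x-line → (3,3), t=1.3510
    cross x-line → (4,3), t=2.5057
    cross y-line → (4,2), t=2.5600
    cross x-line → (5,2), t=3.6604 (wall)
  → r_1 = 3.6604
beam 2: φ=-45°, α=15°
  d=(0.9659,0.2588)  start (1,4)  tX=0.1760 tY=2.7819  stride 1/|dx|=1.0353 1/|dy|=3.8637
    cross x-line → (2,4), t=0.1760
    cross x-line → (3,4), t=1.2113
    cross x-line → (4,4), t=2.2465
    cross y-line → (4,5), t=2.7819 (wall)
  → r_2 = 2.7819
beam 3: φ=45°, α=105°
  d=(-0.2588,0.9659)  start (1,4)  tX=3.2069 tY=0.7454  stride 1/|dx|=3.8637 1/|dy|=1.0353
    cross y-line → (1,5), t=0.7454 (wall)
  → r_3 = 0.7454
beam 4: φ=90°, α=150°
  d=(-0.8660,0.5000)  start (1,4)  tX=0.9584 tY=1.4400  stride 1/|dx|=1.1547 1/|dy|=2.0000
    cross x-line → (0,4), t=0.9584 (wall)
  → r_4 = 0.9584

ranges = [3.6604, 2.7819, 0.7454, 0.9584]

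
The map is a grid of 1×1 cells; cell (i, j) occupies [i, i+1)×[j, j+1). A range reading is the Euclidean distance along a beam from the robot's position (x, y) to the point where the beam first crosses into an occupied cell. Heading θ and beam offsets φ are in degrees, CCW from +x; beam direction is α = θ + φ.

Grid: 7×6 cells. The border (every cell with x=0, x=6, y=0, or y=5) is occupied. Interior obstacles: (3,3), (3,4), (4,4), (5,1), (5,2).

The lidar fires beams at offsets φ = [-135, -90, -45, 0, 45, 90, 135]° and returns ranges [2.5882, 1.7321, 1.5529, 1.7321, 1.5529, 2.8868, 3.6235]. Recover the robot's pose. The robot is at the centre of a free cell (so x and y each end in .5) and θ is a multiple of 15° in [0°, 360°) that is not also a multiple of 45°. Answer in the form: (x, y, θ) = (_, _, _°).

Candidates: 15 free-cell centres × 16 headings = 240 poses. Raycast each; keep the one whose scan matches to 4 dp.
  (2.5, 1.5, 195°): beam 1 = 1.7321 ≠ 2.5882 ✗
  (2.5, 4.5, 240°): beam 1 = 0.5176 ≠ 2.5882 ✗
  (2.5, 3.5, 240°): beam 1 = 1.5529 ≠ 2.5882 ✗
  (5.5, 3.5, 300°): beam 1 = 1.5529 ≠ 2.5882 ✗
  …
  (2.5, 2.5, 240°): r_1=2.5882, r_2=1.7321, r_3=1.5529, r_4=1.7321, r_5=1.5529, r_6=2.8868, r_7=3.6235 — all match ✓
No second candidate reproduces the full scan.

(x, y, θ) = (2.5, 2.5, 240°)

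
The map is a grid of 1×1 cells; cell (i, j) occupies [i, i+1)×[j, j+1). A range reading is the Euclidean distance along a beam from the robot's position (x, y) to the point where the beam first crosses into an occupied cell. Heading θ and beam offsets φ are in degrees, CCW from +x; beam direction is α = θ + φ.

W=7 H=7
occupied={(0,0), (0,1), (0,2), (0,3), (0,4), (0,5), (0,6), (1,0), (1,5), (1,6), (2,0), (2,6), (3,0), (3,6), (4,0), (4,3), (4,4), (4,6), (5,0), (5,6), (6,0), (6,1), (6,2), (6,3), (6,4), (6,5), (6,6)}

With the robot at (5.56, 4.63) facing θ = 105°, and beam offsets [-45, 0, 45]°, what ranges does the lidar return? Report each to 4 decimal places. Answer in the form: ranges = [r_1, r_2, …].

ranges = [0.8800, 1.4183, 0.6466]

beam 1: φ=-45°, α=60°
  dir = (cos 60°, sin 60°) = (0.5000, 0.8660); from cell (5,4)
  next x-line at t=0.8800, next y-line at t=0.4272; Δt_x=2.0000, Δt_y=1.1547
    y: enter (5,5) at t=0.4272
    x: enter (6,5) at t=0.8800 ← occupied
  → r_1 = 0.8800
beam 2: φ=0°, α=105°
  dir = (cos 105°, sin 105°) = (-0.2588, 0.9659); from cell (5,4)
  next x-line at t=2.1637, next y-line at t=0.3831; Δt_x=3.8637, Δt_y=1.0353
    y: enter (5,5) at t=0.3831
    y: enter (5,6) at t=1.4183 ← occupied
  → r_2 = 1.4183
beam 3: φ=45°, α=150°
  dir = (cos 150°, sin 150°) = (-0.8660, 0.5000); from cell (5,4)
  next x-line at t=0.6466, next y-line at t=0.7400; Δt_x=1.1547, Δt_y=2.0000
    x: enter (4,4) at t=0.6466 ← occupied
  → r_3 = 0.6466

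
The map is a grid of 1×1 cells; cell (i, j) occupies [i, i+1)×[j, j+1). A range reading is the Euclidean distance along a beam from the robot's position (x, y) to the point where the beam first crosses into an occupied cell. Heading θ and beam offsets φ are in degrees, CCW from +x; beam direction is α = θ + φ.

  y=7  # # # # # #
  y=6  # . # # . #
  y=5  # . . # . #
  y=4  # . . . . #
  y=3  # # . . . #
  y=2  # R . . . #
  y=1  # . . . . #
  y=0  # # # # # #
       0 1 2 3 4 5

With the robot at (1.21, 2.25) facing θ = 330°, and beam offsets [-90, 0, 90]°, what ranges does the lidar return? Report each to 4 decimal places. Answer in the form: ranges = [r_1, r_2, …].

beam 1: φ=-90°, α=240°
  direction (-0.5000, -0.8660); cell (1,2); t to first gridline: x 0.4200, y 0.2887 (then +2.0000 / +1.1547)
    (1,1) via y @ 0.2887
    (0,1) via x @ 0.4200  # hit
  → r_1 = 0.4200
beam 2: φ=0°, α=330°
  direction (0.8660, -0.5000); cell (1,2); t to first gridline: x 0.9122, y 0.5000 (then +1.1547 / +2.0000)
    (1,1) via y @ 0.5000
    (2,1) via x @ 0.9122
    (3,1) via x @ 2.0669
    (3,0) via y @ 2.5000  # hit
  → r_2 = 2.5000
beam 3: φ=90°, α=60°
  direction (0.5000, 0.8660); cell (1,2); t to first gridline: x 1.5800, y 0.8660 (then +2.0000 / +1.1547)
    (1,3) via y @ 0.8660  # hit
  → r_3 = 0.8660

ranges = [0.4200, 2.5000, 0.8660]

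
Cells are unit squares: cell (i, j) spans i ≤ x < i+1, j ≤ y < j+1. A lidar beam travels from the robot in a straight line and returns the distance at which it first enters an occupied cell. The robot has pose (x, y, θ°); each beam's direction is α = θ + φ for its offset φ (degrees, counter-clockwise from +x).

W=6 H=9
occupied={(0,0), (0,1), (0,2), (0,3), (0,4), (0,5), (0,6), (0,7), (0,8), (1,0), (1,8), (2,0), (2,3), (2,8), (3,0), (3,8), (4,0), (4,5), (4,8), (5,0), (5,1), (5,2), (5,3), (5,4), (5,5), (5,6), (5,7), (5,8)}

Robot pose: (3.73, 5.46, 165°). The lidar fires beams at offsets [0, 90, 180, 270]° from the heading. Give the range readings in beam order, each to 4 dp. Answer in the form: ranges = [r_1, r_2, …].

ranges = [2.8263, 4.6173, 0.2795, 2.6296]

beam 1: φ=0°, α=165°
  d=(-0.9659,0.2588)  start (3,5)  tX=0.7558 tY=2.0864  stride 1/|dx|=1.0353 1/|dy|=3.8637
    cross x-line → (2,5), t=0.7558
    cross x-line → (1,5), t=1.7910
    cross y-line → (1,6), t=2.0864
    cross x-line → (0,6), t=2.8263 (wall)
  → r_1 = 2.8263
beam 2: φ=90°, α=255°
  d=(-0.2588,-0.9659)  start (3,5)  tX=2.8205 tY=0.4762  stride 1/|dx|=3.8637 1/|dy|=1.0353
    cross y-line → (3,4), t=0.4762
    cross y-line → (3,3), t=1.5115
    cross y-line → (3,2), t=2.5468
    cross x-line → (2,2), t=2.8205
    cross y-line → (2,1), t=3.5821
    cross y-line → (2,0), t=4.6173 (wall)
  → r_2 = 4.6173
beam 3: φ=180°, α=345°
  d=(0.9659,-0.2588)  start (3,5)  tX=0.2795 tY=1.7773  stride 1/|dx|=1.0353 1/|dy|=3.8637
    cross x-line → (4,5), t=0.2795 (wall)
  → r_3 = 0.2795
beam 4: φ=270°, α=75°
  d=(0.2588,0.9659)  start (3,5)  tX=1.0432 tY=0.5590  stride 1/|dx|=3.8637 1/|dy|=1.0353
    cross y-line → (3,6), t=0.5590
    cross x-line → (4,6), t=1.0432
    cross y-line → (4,7), t=1.5943
    cross y-line → (4,8), t=2.6296 (wall)
  → r_4 = 2.6296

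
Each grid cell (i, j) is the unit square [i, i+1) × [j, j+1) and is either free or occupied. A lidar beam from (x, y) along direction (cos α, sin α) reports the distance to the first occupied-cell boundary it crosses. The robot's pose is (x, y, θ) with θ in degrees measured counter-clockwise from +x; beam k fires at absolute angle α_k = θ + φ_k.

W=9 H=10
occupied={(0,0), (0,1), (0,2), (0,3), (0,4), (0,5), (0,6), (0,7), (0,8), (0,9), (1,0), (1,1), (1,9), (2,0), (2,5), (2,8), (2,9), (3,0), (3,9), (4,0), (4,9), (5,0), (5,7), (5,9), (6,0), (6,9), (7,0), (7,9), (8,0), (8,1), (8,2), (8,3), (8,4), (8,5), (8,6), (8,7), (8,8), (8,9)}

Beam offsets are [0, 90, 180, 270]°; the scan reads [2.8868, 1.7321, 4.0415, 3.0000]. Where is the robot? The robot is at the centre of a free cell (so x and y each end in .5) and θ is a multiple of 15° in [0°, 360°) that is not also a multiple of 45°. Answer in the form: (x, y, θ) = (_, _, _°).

Enumerate (i+0.5, j+0.5, θ) over the 52 free cells and 16 admissible headings. For each, cast all 4 beams and compare to the given ranges.
  (5.5, 5.5, 195°): beam 1 = 4.6587 ≠ 2.8868 ✗
  (3.5, 6.5, 285°): beam 1 = 5.6940 ≠ 2.8868 ✗
  (4.5, 4.5, 75°): beam 1 = 2.5882 ≠ 2.8868 ✗
  (5.5, 4.5, 60°): beam 1 = 5.0000 ≠ 2.8868 ✗
  …
  (4.5, 2.5, 210°): r_1=2.8868, r_2=1.7321, r_3=4.0415, r_4=3.0000 — all match ✓
Only this pose fits every beam.

(x, y, θ) = (4.5, 2.5, 210°)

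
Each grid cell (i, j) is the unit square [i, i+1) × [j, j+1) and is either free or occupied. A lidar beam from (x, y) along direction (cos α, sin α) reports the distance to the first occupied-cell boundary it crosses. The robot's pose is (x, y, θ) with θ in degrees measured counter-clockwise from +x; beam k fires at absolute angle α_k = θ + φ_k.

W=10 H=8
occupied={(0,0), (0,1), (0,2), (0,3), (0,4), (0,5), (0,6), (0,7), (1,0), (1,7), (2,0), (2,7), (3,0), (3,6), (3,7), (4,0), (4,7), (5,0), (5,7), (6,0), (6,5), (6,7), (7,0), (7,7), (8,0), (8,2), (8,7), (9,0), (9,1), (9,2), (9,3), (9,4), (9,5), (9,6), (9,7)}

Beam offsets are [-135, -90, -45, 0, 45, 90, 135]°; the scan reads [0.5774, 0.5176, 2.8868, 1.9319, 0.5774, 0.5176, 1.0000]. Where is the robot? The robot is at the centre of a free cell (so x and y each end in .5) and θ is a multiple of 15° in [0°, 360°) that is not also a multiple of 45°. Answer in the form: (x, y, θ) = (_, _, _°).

Enumerate (i+0.5, j+0.5, θ) over the 45 free cells and 16 admissible headings. For each, cast all 7 beams and compare to the given ranges.
  (4.5, 1.5, 105°): beam 1 = 1.0000 ≠ 0.5774 ✗
  (4.5, 2.5, 30°): beam 1 = 1.5529 ≠ 0.5774 ✗
  (1.5, 6.5, 165°): beam 1 = 1.0000 ≠ 0.5774 ✗
  …
  (6.5, 6.5, 15°): r_1=0.5774, r_2=0.5176, r_3=2.8868, r_4=1.9319, r_5=0.5774, r_6=0.5176, r_7=1.0000 — all match ✓
No second candidate reproduces the full scan.

(x, y, θ) = (6.5, 6.5, 15°)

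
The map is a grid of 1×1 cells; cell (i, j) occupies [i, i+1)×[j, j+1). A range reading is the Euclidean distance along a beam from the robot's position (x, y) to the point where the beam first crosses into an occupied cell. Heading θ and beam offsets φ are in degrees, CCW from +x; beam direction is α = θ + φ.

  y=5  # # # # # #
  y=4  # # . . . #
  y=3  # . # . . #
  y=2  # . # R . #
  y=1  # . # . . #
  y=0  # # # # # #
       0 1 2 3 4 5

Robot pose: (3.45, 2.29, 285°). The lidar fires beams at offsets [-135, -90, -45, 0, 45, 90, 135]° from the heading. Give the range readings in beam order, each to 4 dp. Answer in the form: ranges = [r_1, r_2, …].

beam 1: φ=-135°, α=150°
  dir = (cos 150°, sin 150°) = (-0.8660, 0.5000); from cell (3,2)
  next x-line at t=0.5196, next y-line at t=1.4200; Δt_x=1.1547, Δt_y=2.0000
    x: enter (2,2) at t=0.5196 ← occupied
  → r_1 = 0.5196
beam 2: φ=-90°, α=195°
  dir = (cos 195°, sin 195°) = (-0.9659, -0.2588); from cell (3,2)
  next x-line at t=0.4659, next y-line at t=1.1205; Δt_x=1.0353, Δt_y=3.8637
    x: enter (2,2) at t=0.4659 ← occupied
  → r_2 = 0.4659
beam 3: φ=-45°, α=240°
  dir = (cos 240°, sin 240°) = (-0.5000, -0.8660); from cell (3,2)
  next x-line at t=0.9000, next y-line at t=0.3349; Δt_x=2.0000, Δt_y=1.1547
    y: enter (3,1) at t=0.3349
    x: enter (2,1) at t=0.9000 ← occupied
  → r_3 = 0.9000
beam 4: φ=0°, α=285°
  dir = (cos 285°, sin 285°) = (0.2588, -0.9659); from cell (3,2)
  next x-line at t=2.1250, next y-line at t=0.3002; Δt_x=3.8637, Δt_y=1.0353
    y: enter (3,1) at t=0.3002
    y: enter (3,0) at t=1.3355 ← occupied
  → r_4 = 1.3355
beam 5: φ=45°, α=330°
  dir = (cos 330°, sin 330°) = (0.8660, -0.5000); from cell (3,2)
  next x-line at t=0.6351, next y-line at t=0.5800; Δt_x=1.1547, Δt_y=2.0000
    y: enter (3,1) at t=0.5800
    x: enter (4,1) at t=0.6351
    x: enter (5,1) at t=1.7898 ← occupied
  → r_5 = 1.7898
beam 6: φ=90°, α=15°
  dir = (cos 15°, sin 15°) = (0.9659, 0.2588); from cell (3,2)
  next x-line at t=0.5694, next y-line at t=2.7432; Δt_x=1.0353, Δt_y=3.8637
    x: enter (4,2) at t=0.5694
    x: enter (5,2) at t=1.6047 ← occupied
  → r_6 = 1.6047
beam 7: φ=135°, α=60°
  dir = (cos 60°, sin 60°) = (0.5000, 0.8660); from cell (3,2)
  next x-line at t=1.1000, next y-line at t=0.8198; Δt_x=2.0000, Δt_y=1.1547
    y: enter (3,3) at t=0.8198
    x: enter (4,3) at t=1.1000
    y: enter (4,4) at t=1.9745
    x: enter (5,4) at t=3.1000 ← occupied
  → r_7 = 3.1000

ranges = [0.5196, 0.4659, 0.9000, 1.3355, 1.7898, 1.6047, 3.1000]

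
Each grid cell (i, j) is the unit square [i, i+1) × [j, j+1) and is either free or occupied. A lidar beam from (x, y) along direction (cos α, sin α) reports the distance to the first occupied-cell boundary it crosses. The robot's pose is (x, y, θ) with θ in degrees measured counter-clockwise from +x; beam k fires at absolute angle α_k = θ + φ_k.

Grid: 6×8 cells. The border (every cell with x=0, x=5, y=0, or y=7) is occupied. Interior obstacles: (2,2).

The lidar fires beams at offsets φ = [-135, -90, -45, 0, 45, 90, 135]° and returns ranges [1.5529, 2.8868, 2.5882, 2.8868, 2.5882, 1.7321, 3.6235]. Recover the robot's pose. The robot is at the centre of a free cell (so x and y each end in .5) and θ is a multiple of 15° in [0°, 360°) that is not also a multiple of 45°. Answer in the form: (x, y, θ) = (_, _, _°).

Candidates: 23 free-cell centres × 16 headings = 368 poses. Raycast each; keep the one whose scan matches to 4 dp.
  (1.5, 6.5, 345°): beam 1 = 0.5774 ≠ 1.5529 ✗
  (4.5, 5.5, 330°): beam 1 = 3.6235 ≠ 1.5529 ✗
  (1.5, 1.5, 75°): beam 1 = 0.5774 ≠ 1.5529 ✗
  (3.5, 5.5, 75°): beam 1 = 3.0000 ≠ 1.5529 ✗
  …
  (3.5, 4.5, 150°): r_1=1.5529, r_2=2.8868, r_3=2.5882, r_4=2.8868, r_5=2.5882, r_6=1.7321, r_7=3.6235 — all match ✓
Unique over the lattice → pose = (3.5, 4.5, 150°).

(x, y, θ) = (3.5, 4.5, 150°)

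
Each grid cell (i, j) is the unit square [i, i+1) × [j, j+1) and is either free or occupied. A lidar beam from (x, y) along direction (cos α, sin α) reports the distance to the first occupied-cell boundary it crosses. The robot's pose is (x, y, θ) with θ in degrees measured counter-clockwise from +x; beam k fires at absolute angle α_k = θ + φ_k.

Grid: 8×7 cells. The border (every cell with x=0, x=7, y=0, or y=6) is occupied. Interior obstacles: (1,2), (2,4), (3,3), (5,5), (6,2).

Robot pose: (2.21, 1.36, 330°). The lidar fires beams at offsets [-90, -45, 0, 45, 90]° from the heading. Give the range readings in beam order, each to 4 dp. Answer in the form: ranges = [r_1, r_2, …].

ranges = [0.4157, 0.3727, 0.7200, 3.9237, 1.8937]

beam 1: φ=-90°, α=240°
  dir = (cos 240°, sin 240°) = (-0.5000, -0.8660); from cell (2,1)
  next x-line at t=0.4200, next y-line at t=0.4157; Δt_x=2.0000, Δt_y=1.1547
    y: enter (2,0) at t=0.4157 ← occupied
  → r_1 = 0.4157
beam 2: φ=-45°, α=285°
  dir = (cos 285°, sin 285°) = (0.2588, -0.9659); from cell (2,1)
  next x-line at t=3.0523, next y-line at t=0.3727; Δt_x=3.8637, Δt_y=1.0353
    y: enter (2,0) at t=0.3727 ← occupied
  → r_2 = 0.3727
beam 3: φ=0°, α=330°
  dir = (cos 330°, sin 330°) = (0.8660, -0.5000); from cell (2,1)
  next x-line at t=0.9122, next y-line at t=0.7200; Δt_x=1.1547, Δt_y=2.0000
    y: enter (2,0) at t=0.7200 ← occupied
  → r_3 = 0.7200
beam 4: φ=45°, α=15°
  dir = (cos 15°, sin 15°) = (0.9659, 0.2588); from cell (2,1)
  next x-line at t=0.8179, next y-line at t=2.4728; Δt_x=1.0353, Δt_y=3.8637
    x: enter (3,1) at t=0.8179
    x: enter (4,1) at t=1.8531
    y: enter (4,2) at t=2.4728
    x: enter (5,2) at t=2.8884
    x: enter (6,2) at t=3.9237 ← occupied
  → r_4 = 3.9237
beam 5: φ=90°, α=60°
  dir = (cos 60°, sin 60°) = (0.5000, 0.8660); from cell (2,1)
  next x-line at t=1.5800, next y-line at t=0.7390; Δt_x=2.0000, Δt_y=1.1547
    y: enter (2,2) at t=0.7390
    x: enter (3,2) at t=1.5800
    y: enter (3,3) at t=1.8937 ← occupied
  → r_5 = 1.8937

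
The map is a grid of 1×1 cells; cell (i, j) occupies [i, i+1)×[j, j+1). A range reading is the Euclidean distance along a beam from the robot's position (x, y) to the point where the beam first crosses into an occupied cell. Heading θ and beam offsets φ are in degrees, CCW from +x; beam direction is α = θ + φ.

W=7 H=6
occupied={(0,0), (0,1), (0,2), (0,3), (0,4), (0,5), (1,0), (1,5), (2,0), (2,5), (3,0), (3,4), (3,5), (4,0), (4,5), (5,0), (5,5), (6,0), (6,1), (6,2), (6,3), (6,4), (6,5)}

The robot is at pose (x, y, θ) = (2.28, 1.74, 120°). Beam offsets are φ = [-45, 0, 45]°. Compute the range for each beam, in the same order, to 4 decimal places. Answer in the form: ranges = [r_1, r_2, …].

ranges = [2.7819, 2.5600, 1.3252]

beam 1: φ=-45°, α=75°
  direction (0.2588, 0.9659); cell (2,1); t to first gridline: x 2.7819, y 0.2692 (then +3.8637 / +1.0353)
    (2,2) via y @ 0.2692
    (2,3) via y @ 1.3044
    (2,4) via y @ 2.3397
    (3,4) via x @ 2.7819  # hit
  → r_1 = 2.7819
beam 2: φ=0°, α=120°
  direction (-0.5000, 0.8660); cell (2,1); t to first gridline: x 0.5600, y 0.3002 (then +2.0000 / +1.1547)
    (2,2) via y @ 0.3002
    (1,2) via x @ 0.5600
    (1,3) via y @ 1.4549
    (0,3) via x @ 2.5600  # hit
  → r_2 = 2.5600
beam 3: φ=45°, α=165°
  direction (-0.9659, 0.2588); cell (2,1); t to first gridline: x 0.2899, y 1.0046 (then +1.0353 / +3.8637)
    (1,1) via x @ 0.2899
    (1,2) via y @ 1.0046
    (0,2) via x @ 1.3252  # hit
  → r_3 = 1.3252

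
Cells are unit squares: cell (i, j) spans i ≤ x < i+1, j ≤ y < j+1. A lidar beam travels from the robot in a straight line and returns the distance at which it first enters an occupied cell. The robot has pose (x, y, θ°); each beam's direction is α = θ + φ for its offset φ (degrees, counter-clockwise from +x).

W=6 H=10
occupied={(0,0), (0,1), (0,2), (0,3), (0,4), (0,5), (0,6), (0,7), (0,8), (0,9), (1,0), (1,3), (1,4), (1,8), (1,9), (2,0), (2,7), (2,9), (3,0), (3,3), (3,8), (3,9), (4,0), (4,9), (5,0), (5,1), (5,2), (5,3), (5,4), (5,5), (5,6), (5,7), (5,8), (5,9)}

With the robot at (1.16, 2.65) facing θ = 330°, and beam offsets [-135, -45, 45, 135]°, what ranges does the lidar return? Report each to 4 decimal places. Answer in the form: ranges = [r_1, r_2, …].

ranges = [0.1656, 1.7082, 1.9049, 0.3623]

beam 1: φ=-135°, α=195°
  direction (-0.9659, -0.2588); cell (1,2); t to first gridline: x 0.1656, y 2.5114 (then +1.0353 / +3.8637)
    (0,2) via x @ 0.1656  # hit
  → r_1 = 0.1656
beam 2: φ=-45°, α=285°
  direction (0.2588, -0.9659); cell (1,2); t to first gridline: x 3.2455, y 0.6729 (then +3.8637 / +1.0353)
    (1,1) via y @ 0.6729
    (1,0) via y @ 1.7082  # hit
  → r_2 = 1.7082
beam 3: φ=45°, α=15°
  direction (0.9659, 0.2588); cell (1,2); t to first gridline: x 0.8696, y 1.3523 (then +1.0353 / +3.8637)
    (2,2) via x @ 0.8696
    (2,3) via y @ 1.3523
    (3,3) via x @ 1.9049  # hit
  → r_3 = 1.9049
beam 4: φ=135°, α=105°
  direction (-0.2588, 0.9659); cell (1,2); t to first gridline: x 0.6182, y 0.3623 (then +3.8637 / +1.0353)
    (1,3) via y @ 0.3623  # hit
  → r_4 = 0.3623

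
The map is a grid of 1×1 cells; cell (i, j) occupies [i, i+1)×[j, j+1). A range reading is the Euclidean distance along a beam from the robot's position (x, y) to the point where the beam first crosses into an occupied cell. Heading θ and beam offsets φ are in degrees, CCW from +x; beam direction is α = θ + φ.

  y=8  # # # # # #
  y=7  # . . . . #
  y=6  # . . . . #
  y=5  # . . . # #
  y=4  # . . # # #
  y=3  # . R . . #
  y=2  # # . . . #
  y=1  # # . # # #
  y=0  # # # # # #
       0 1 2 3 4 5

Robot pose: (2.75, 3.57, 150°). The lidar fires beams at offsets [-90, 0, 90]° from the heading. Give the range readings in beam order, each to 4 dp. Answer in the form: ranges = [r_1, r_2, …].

beam 1: φ=-90°, α=60°
  direction (0.5000, 0.8660); cell (2,3); t to first gridline: x 0.5000, y 0.4965 (then +2.0000 / +1.1547)
    (2,4) via y @ 0.4965
    (3,4) via x @ 0.5000  # hit
  → r_1 = 0.5000
beam 2: φ=0°, α=150°
  direction (-0.8660, 0.5000); cell (2,3); t to first gridline: x 0.8660, y 0.8600 (then +1.1547 / +2.0000)
    (2,4) via y @ 0.8600
    (1,4) via x @ 0.8660
    (0,4) via x @ 2.0207  # hit
  → r_2 = 2.0207
beam 3: φ=90°, α=240°
  direction (-0.5000, -0.8660); cell (2,3); t to first gridline: x 1.5000, y 0.6582 (then +2.0000 / +1.1547)
    (2,2) via y @ 0.6582
    (1,2) via x @ 1.5000  # hit
  → r_3 = 1.5000

ranges = [0.5000, 2.0207, 1.5000]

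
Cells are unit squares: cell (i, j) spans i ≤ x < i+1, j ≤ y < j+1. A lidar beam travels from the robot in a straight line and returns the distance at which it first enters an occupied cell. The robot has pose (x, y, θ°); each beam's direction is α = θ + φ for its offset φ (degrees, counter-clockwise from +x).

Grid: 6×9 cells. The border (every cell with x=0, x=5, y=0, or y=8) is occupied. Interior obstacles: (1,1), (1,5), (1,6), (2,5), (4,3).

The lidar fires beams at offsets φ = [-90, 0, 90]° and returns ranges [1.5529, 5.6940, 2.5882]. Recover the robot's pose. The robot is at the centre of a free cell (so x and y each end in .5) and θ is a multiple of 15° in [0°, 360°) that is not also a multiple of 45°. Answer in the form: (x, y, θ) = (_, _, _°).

Enumerate (i+0.5, j+0.5, θ) over the 23 free cells and 16 admissible headings. For each, cast all 3 beams and compare to the given ranges.
  (2.5, 7.5, 210°): beam 1 = 0.5774 ≠ 1.5529 ✗
  (1.5, 7.5, 15°): beam 1 = 0.5176 ≠ 1.5529 ✗
  (1.5, 4.5, 15°): beam 1 = 3.6235 ≠ 1.5529 ✗
  (2.5, 2.5, 30°): beam 1 = 1.7321 ≠ 1.5529 ✗
  …
  (3.5, 2.5, 75°): r_1=1.5529, r_2=5.6940, r_3=2.5882 — all match ✓
Only this pose fits every beam.

(x, y, θ) = (3.5, 2.5, 75°)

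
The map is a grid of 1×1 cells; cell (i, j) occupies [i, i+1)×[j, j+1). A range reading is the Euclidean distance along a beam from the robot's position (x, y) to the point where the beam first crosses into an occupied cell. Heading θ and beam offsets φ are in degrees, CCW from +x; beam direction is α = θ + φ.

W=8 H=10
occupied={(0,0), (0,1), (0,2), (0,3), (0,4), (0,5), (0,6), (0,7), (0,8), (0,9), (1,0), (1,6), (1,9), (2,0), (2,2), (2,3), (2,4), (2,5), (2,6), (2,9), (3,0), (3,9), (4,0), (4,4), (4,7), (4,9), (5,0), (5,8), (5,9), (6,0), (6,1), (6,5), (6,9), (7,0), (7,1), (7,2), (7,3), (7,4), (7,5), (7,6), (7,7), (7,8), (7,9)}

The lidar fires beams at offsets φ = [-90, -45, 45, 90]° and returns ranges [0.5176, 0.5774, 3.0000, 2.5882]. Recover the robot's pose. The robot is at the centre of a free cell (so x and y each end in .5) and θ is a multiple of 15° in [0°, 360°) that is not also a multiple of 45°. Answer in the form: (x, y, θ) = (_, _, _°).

The pose lattice has 37·16 = 592 candidates. Test each by forward raycasting.
  (1.5, 5.5, 60°): beam 1 = 0.5774 ≠ 0.5176 ✗
  (3.5, 5.5, 150°): beam 1 = 1.7321 ≠ 0.5176 ✗
  (6.5, 3.5, 240°): beam 1 = 1.7321 ≠ 0.5176 ✗
  (1.5, 1.5, 210°): beam 1 = 1.0000 ≠ 0.5176 ✗
  …
  (5.5, 1.5, 15°): r_1=0.5176, r_2=0.5774, r_3=3.0000, r_4=2.5882 — all match ✓
Unique over the lattice → pose = (5.5, 1.5, 15°).

(x, y, θ) = (5.5, 1.5, 15°)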